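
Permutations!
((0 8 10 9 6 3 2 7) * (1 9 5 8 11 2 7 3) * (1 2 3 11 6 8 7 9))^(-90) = (11)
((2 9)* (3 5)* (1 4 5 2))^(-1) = ((1 4 5 3 2 9))^(-1) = (1 9 2 3 5 4)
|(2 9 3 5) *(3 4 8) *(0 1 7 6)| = |(0 1 7 6)(2 9 4 8 3 5)| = 12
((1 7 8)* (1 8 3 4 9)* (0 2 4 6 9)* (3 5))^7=((0 2 4)(1 7 5 3 6 9))^7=(0 2 4)(1 7 5 3 6 9)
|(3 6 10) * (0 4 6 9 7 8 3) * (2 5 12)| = 12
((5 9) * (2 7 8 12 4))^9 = ((2 7 8 12 4)(5 9))^9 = (2 4 12 8 7)(5 9)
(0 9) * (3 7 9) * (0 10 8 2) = (0 3 7 9 10 8 2) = [3, 1, 0, 7, 4, 5, 6, 9, 2, 10, 8]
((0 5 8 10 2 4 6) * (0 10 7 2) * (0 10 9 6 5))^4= ((10)(2 4 5 8 7)(6 9))^4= (10)(2 7 8 5 4)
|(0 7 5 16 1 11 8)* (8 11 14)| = 7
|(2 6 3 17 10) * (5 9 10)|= 7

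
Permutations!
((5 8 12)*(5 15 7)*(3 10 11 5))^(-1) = (3 7 15 12 8 5 11 10)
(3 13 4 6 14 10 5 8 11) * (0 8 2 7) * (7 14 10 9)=(0 8 11 3 13 4 6 10 5 2 14 9 7)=[8, 1, 14, 13, 6, 2, 10, 0, 11, 7, 5, 3, 12, 4, 9]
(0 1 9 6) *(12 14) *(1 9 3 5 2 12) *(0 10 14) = (0 9 6 10 14 1 3 5 2 12) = [9, 3, 12, 5, 4, 2, 10, 7, 8, 6, 14, 11, 0, 13, 1]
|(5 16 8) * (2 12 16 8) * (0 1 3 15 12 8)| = |(0 1 3 15 12 16 2 8 5)| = 9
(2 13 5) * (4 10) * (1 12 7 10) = (1 12 7 10 4)(2 13 5) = [0, 12, 13, 3, 1, 2, 6, 10, 8, 9, 4, 11, 7, 5]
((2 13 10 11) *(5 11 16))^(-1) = (2 11 5 16 10 13)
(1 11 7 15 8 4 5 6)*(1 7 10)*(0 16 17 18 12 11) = (0 16 17 18 12 11 10 1)(4 5 6 7 15 8) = [16, 0, 2, 3, 5, 6, 7, 15, 4, 9, 1, 10, 11, 13, 14, 8, 17, 18, 12]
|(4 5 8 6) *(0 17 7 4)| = 7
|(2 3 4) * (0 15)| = |(0 15)(2 3 4)| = 6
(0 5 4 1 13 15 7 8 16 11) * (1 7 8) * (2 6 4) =(0 5 2 6 4 7 1 13 15 8 16 11) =[5, 13, 6, 3, 7, 2, 4, 1, 16, 9, 10, 0, 12, 15, 14, 8, 11]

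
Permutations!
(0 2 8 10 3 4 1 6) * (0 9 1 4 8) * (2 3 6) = (0 3 8 10 6 9 1 2) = [3, 2, 0, 8, 4, 5, 9, 7, 10, 1, 6]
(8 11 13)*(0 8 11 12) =[8, 1, 2, 3, 4, 5, 6, 7, 12, 9, 10, 13, 0, 11] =(0 8 12)(11 13)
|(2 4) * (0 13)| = 2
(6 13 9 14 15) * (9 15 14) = (6 13 15) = [0, 1, 2, 3, 4, 5, 13, 7, 8, 9, 10, 11, 12, 15, 14, 6]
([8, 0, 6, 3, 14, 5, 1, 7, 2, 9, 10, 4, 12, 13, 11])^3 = (14)(0 6 8 1 2)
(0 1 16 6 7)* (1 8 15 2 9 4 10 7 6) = (0 8 15 2 9 4 10 7)(1 16) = [8, 16, 9, 3, 10, 5, 6, 0, 15, 4, 7, 11, 12, 13, 14, 2, 1]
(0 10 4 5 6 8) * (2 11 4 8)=[10, 1, 11, 3, 5, 6, 2, 7, 0, 9, 8, 4]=(0 10 8)(2 11 4 5 6)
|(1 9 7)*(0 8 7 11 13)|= 7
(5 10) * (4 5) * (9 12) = [0, 1, 2, 3, 5, 10, 6, 7, 8, 12, 4, 11, 9] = (4 5 10)(9 12)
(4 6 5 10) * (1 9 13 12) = (1 9 13 12)(4 6 5 10) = [0, 9, 2, 3, 6, 10, 5, 7, 8, 13, 4, 11, 1, 12]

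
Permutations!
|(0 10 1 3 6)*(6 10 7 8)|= 12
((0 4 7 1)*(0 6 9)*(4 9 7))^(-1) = (0 9)(1 7 6)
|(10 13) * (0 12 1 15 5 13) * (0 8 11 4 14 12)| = 10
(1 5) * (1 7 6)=[0, 5, 2, 3, 4, 7, 1, 6]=(1 5 7 6)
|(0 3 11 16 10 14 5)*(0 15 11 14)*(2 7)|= 8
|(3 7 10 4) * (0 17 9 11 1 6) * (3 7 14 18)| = |(0 17 9 11 1 6)(3 14 18)(4 7 10)| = 6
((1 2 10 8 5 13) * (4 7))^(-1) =((1 2 10 8 5 13)(4 7))^(-1) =(1 13 5 8 10 2)(4 7)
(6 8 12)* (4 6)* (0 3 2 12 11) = (0 3 2 12 4 6 8 11) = [3, 1, 12, 2, 6, 5, 8, 7, 11, 9, 10, 0, 4]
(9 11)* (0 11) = (0 11 9) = [11, 1, 2, 3, 4, 5, 6, 7, 8, 0, 10, 9]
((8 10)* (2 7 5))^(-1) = (2 5 7)(8 10)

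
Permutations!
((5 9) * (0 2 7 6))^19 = (0 6 7 2)(5 9)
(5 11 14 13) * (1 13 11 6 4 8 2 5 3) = (1 13 3)(2 5 6 4 8)(11 14) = [0, 13, 5, 1, 8, 6, 4, 7, 2, 9, 10, 14, 12, 3, 11]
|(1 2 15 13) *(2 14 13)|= 6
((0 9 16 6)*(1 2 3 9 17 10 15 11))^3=(0 15 2 16 17 11 3 6 10 1 9)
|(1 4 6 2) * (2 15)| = |(1 4 6 15 2)| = 5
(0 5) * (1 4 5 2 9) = (0 2 9 1 4 5) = [2, 4, 9, 3, 5, 0, 6, 7, 8, 1]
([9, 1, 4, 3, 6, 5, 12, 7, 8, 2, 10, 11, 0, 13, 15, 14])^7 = [9, 1, 4, 3, 6, 5, 12, 7, 8, 2, 10, 11, 0, 13, 15, 14]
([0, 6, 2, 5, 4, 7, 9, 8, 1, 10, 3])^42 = (1 9 3 7)(5 8 6 10)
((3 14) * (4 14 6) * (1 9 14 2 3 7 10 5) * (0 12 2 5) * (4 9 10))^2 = (0 2 6 14 4 1)(3 9 7 5 10 12)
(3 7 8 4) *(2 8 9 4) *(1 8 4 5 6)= (1 8 2 4 3 7 9 5 6)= [0, 8, 4, 7, 3, 6, 1, 9, 2, 5]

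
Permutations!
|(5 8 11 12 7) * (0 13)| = |(0 13)(5 8 11 12 7)| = 10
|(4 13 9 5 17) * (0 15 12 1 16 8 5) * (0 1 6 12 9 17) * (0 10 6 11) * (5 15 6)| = 60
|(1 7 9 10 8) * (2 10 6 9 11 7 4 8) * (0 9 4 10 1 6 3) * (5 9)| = |(0 5 9 3)(1 10 2)(4 8 6)(7 11)| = 12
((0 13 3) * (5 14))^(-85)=(0 3 13)(5 14)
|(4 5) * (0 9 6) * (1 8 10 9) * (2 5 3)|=|(0 1 8 10 9 6)(2 5 4 3)|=12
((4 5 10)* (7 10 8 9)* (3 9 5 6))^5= (3 6 4 10 7 9)(5 8)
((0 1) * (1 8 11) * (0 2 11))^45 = (11)(0 8)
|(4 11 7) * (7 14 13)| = |(4 11 14 13 7)| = 5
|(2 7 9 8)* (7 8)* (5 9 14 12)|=|(2 8)(5 9 7 14 12)|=10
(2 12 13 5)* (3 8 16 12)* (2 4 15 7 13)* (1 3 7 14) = (1 3 8 16 12 2 7 13 5 4 15 14) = [0, 3, 7, 8, 15, 4, 6, 13, 16, 9, 10, 11, 2, 5, 1, 14, 12]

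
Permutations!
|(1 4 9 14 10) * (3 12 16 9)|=|(1 4 3 12 16 9 14 10)|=8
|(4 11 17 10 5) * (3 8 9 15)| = 20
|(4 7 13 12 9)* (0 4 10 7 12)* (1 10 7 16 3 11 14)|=|(0 4 12 9 7 13)(1 10 16 3 11 14)|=6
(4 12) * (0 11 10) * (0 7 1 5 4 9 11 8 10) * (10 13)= (0 8 13 10 7 1 5 4 12 9 11)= [8, 5, 2, 3, 12, 4, 6, 1, 13, 11, 7, 0, 9, 10]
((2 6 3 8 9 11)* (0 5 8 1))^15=(0 6 9)(1 2 8)(3 11 5)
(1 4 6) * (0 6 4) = [6, 0, 2, 3, 4, 5, 1] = (0 6 1)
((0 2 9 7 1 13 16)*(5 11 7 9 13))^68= (16)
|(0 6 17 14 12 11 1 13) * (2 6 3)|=10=|(0 3 2 6 17 14 12 11 1 13)|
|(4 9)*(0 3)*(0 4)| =4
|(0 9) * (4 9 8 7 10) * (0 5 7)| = |(0 8)(4 9 5 7 10)| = 10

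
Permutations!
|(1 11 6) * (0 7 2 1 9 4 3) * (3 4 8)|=|(0 7 2 1 11 6 9 8 3)|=9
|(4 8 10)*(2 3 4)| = |(2 3 4 8 10)| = 5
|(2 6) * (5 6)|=3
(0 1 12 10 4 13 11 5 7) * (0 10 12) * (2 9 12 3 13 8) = (0 1)(2 9 12 3 13 11 5 7 10 4 8) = [1, 0, 9, 13, 8, 7, 6, 10, 2, 12, 4, 5, 3, 11]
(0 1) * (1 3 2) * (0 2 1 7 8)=(0 3 1 2 7 8)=[3, 2, 7, 1, 4, 5, 6, 8, 0]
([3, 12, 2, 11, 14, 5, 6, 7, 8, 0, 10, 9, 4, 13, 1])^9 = [3, 12, 2, 11, 14, 5, 6, 7, 8, 0, 10, 9, 4, 13, 1]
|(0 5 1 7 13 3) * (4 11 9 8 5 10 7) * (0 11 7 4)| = |(0 10 4 7 13 3 11 9 8 5 1)| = 11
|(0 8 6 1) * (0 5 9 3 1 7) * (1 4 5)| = 4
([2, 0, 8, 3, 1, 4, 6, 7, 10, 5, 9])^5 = [5, 9, 4, 3, 10, 8, 6, 7, 1, 2, 0]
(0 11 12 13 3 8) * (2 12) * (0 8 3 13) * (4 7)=(13)(0 11 2 12)(4 7)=[11, 1, 12, 3, 7, 5, 6, 4, 8, 9, 10, 2, 0, 13]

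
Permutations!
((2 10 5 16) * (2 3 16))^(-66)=(16)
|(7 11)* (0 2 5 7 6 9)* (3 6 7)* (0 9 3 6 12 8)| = |(0 2 5 6 3 12 8)(7 11)| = 14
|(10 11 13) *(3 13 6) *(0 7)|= 10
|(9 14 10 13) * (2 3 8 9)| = |(2 3 8 9 14 10 13)| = 7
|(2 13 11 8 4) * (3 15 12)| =|(2 13 11 8 4)(3 15 12)| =15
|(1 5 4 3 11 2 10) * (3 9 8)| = 9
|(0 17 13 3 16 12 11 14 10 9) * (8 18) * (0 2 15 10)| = |(0 17 13 3 16 12 11 14)(2 15 10 9)(8 18)| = 8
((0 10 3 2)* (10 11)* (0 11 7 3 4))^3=((0 7 3 2 11 10 4))^3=(0 2 4 3 10 7 11)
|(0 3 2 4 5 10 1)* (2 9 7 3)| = 6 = |(0 2 4 5 10 1)(3 9 7)|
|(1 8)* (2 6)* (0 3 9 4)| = 4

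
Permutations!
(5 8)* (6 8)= (5 6 8)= [0, 1, 2, 3, 4, 6, 8, 7, 5]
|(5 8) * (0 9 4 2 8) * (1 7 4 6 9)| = 14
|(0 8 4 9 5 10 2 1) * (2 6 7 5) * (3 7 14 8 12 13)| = |(0 12 13 3 7 5 10 6 14 8 4 9 2 1)| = 14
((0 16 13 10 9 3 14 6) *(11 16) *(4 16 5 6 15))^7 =(0 6 5 11)(3 9 10 13 16 4 15 14)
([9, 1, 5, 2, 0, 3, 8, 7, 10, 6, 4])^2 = [6, 1, 3, 5, 9, 2, 10, 7, 4, 8, 0]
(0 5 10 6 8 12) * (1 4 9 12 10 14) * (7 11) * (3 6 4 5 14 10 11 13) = (0 14 1 5 10 4 9 12)(3 6 8 11 7 13) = [14, 5, 2, 6, 9, 10, 8, 13, 11, 12, 4, 7, 0, 3, 1]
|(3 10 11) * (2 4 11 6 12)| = 7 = |(2 4 11 3 10 6 12)|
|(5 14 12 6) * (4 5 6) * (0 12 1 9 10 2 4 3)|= |(0 12 3)(1 9 10 2 4 5 14)|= 21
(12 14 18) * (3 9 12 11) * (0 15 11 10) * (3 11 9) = (0 15 9 12 14 18 10) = [15, 1, 2, 3, 4, 5, 6, 7, 8, 12, 0, 11, 14, 13, 18, 9, 16, 17, 10]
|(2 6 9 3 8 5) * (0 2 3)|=|(0 2 6 9)(3 8 5)|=12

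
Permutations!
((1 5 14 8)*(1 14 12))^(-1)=(1 12 5)(8 14)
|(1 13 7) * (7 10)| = |(1 13 10 7)| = 4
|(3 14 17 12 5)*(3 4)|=|(3 14 17 12 5 4)|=6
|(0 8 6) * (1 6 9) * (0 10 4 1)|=12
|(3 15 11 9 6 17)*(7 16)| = 6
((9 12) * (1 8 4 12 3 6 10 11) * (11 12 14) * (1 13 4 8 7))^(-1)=((1 7)(3 6 10 12 9)(4 14 11 13))^(-1)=(1 7)(3 9 12 10 6)(4 13 11 14)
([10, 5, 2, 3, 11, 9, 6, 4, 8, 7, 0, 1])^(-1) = (0 10)(1 11 4 7 9 5)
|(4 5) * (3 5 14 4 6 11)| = |(3 5 6 11)(4 14)| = 4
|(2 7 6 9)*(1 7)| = |(1 7 6 9 2)| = 5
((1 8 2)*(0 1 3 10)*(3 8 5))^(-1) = ((0 1 5 3 10)(2 8))^(-1) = (0 10 3 5 1)(2 8)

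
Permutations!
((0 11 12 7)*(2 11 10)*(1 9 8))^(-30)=(12)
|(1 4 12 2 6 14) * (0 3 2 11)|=|(0 3 2 6 14 1 4 12 11)|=9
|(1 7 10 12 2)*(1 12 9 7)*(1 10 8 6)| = 6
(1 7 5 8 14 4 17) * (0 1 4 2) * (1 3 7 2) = (0 3 7 5 8 14 1 2)(4 17) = [3, 2, 0, 7, 17, 8, 6, 5, 14, 9, 10, 11, 12, 13, 1, 15, 16, 4]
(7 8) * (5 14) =(5 14)(7 8) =[0, 1, 2, 3, 4, 14, 6, 8, 7, 9, 10, 11, 12, 13, 5]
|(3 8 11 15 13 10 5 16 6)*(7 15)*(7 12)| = 11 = |(3 8 11 12 7 15 13 10 5 16 6)|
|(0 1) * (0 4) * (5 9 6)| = 3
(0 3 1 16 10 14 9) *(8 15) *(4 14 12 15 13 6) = [3, 16, 2, 1, 14, 5, 4, 7, 13, 0, 12, 11, 15, 6, 9, 8, 10] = (0 3 1 16 10 12 15 8 13 6 4 14 9)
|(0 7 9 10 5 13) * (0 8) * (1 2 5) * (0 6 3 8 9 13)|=|(0 7 13 9 10 1 2 5)(3 8 6)|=24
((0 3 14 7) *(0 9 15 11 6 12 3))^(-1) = (3 12 6 11 15 9 7 14)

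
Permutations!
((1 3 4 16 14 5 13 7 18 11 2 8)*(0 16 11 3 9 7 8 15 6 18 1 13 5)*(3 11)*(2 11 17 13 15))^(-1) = (0 14 16)(1 7 9)(3 4)(6 15 8 13 17 18) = ((0 16 14)(1 9 7)(3 4)(6 18 17 13 8 15))^(-1)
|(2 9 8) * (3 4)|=6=|(2 9 8)(3 4)|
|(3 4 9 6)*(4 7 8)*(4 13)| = 7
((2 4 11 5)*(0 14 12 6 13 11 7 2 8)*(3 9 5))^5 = (0 11)(2 7 4)(3 14)(5 6)(8 13)(9 12)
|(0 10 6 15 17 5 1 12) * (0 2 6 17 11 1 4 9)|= |(0 10 17 5 4 9)(1 12 2 6 15 11)|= 6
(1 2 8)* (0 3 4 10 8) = [3, 2, 0, 4, 10, 5, 6, 7, 1, 9, 8] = (0 3 4 10 8 1 2)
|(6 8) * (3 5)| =|(3 5)(6 8)| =2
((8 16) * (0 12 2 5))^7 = (0 5 2 12)(8 16)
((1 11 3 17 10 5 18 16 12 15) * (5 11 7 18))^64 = ((1 7 18 16 12 15)(3 17 10 11))^64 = (1 12 18)(7 15 16)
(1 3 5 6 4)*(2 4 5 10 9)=(1 3 10 9 2 4)(5 6)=[0, 3, 4, 10, 1, 6, 5, 7, 8, 2, 9]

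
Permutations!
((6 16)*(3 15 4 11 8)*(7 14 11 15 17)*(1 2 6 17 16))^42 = (17)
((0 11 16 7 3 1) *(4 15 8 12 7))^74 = (0 15 3 16 12)(1 4 7 11 8)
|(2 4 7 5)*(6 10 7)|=|(2 4 6 10 7 5)|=6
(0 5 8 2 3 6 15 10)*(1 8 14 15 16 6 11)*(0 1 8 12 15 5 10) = (0 10 1 12 15)(2 3 11 8)(5 14)(6 16) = [10, 12, 3, 11, 4, 14, 16, 7, 2, 9, 1, 8, 15, 13, 5, 0, 6]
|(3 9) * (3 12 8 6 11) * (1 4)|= 6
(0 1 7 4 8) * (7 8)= (0 1 8)(4 7)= [1, 8, 2, 3, 7, 5, 6, 4, 0]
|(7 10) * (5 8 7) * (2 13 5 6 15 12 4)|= 10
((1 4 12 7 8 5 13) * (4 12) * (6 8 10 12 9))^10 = ((1 9 6 8 5 13)(7 10 12))^10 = (1 5 6)(7 10 12)(8 9 13)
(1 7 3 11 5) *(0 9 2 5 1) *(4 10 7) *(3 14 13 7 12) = [9, 4, 5, 11, 10, 0, 6, 14, 8, 2, 12, 1, 3, 7, 13] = (0 9 2 5)(1 4 10 12 3 11)(7 14 13)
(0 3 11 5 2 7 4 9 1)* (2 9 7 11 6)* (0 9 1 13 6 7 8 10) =(0 3 7 4 8 10)(1 9 13 6 2 11 5) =[3, 9, 11, 7, 8, 1, 2, 4, 10, 13, 0, 5, 12, 6]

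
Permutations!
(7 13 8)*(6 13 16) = (6 13 8 7 16) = [0, 1, 2, 3, 4, 5, 13, 16, 7, 9, 10, 11, 12, 8, 14, 15, 6]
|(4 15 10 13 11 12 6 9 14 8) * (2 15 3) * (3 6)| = |(2 15 10 13 11 12 3)(4 6 9 14 8)| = 35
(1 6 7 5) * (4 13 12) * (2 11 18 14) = (1 6 7 5)(2 11 18 14)(4 13 12) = [0, 6, 11, 3, 13, 1, 7, 5, 8, 9, 10, 18, 4, 12, 2, 15, 16, 17, 14]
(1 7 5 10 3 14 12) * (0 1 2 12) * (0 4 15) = (0 1 7 5 10 3 14 4 15)(2 12) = [1, 7, 12, 14, 15, 10, 6, 5, 8, 9, 3, 11, 2, 13, 4, 0]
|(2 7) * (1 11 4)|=6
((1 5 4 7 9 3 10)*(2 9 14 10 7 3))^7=(14)(2 9)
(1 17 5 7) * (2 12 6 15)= (1 17 5 7)(2 12 6 15)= [0, 17, 12, 3, 4, 7, 15, 1, 8, 9, 10, 11, 6, 13, 14, 2, 16, 5]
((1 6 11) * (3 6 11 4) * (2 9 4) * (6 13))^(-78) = (13)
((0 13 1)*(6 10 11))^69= (13)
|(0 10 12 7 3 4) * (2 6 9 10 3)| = |(0 3 4)(2 6 9 10 12 7)| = 6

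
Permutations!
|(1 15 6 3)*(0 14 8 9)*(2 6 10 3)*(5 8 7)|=12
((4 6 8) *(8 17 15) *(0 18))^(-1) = (0 18)(4 8 15 17 6)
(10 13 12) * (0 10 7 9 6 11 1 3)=(0 10 13 12 7 9 6 11 1 3)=[10, 3, 2, 0, 4, 5, 11, 9, 8, 6, 13, 1, 7, 12]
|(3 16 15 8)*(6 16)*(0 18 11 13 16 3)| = 14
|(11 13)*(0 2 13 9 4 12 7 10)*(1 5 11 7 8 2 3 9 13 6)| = 14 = |(0 3 9 4 12 8 2 6 1 5 11 13 7 10)|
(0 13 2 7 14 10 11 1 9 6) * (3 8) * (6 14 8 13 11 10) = (0 11 1 9 14 6)(2 7 8 3 13) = [11, 9, 7, 13, 4, 5, 0, 8, 3, 14, 10, 1, 12, 2, 6]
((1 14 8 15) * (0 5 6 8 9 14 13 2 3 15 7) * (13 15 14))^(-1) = (0 7 8 6 5)(1 15)(2 13 9 14 3)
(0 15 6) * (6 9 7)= [15, 1, 2, 3, 4, 5, 0, 6, 8, 7, 10, 11, 12, 13, 14, 9]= (0 15 9 7 6)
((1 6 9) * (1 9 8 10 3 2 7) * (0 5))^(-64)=(1 7 2 3 10 8 6)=((0 5)(1 6 8 10 3 2 7))^(-64)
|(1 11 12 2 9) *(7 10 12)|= |(1 11 7 10 12 2 9)|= 7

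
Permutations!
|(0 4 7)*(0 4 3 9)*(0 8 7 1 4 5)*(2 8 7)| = |(0 3 9 7 5)(1 4)(2 8)| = 10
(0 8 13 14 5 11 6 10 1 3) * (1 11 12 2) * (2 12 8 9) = [9, 3, 1, 0, 4, 8, 10, 7, 13, 2, 11, 6, 12, 14, 5] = (0 9 2 1 3)(5 8 13 14)(6 10 11)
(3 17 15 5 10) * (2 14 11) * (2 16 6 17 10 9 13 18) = (2 14 11 16 6 17 15 5 9 13 18)(3 10) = [0, 1, 14, 10, 4, 9, 17, 7, 8, 13, 3, 16, 12, 18, 11, 5, 6, 15, 2]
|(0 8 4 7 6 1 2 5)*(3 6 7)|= |(0 8 4 3 6 1 2 5)|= 8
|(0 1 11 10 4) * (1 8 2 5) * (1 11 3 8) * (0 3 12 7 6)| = 35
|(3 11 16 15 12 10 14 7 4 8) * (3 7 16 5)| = |(3 11 5)(4 8 7)(10 14 16 15 12)| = 15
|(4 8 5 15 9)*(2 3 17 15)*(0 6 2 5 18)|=10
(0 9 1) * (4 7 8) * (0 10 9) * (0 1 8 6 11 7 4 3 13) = (0 1 10 9 8 3 13)(6 11 7) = [1, 10, 2, 13, 4, 5, 11, 6, 3, 8, 9, 7, 12, 0]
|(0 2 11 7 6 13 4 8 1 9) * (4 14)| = 11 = |(0 2 11 7 6 13 14 4 8 1 9)|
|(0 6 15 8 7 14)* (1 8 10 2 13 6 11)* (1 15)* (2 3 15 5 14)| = 12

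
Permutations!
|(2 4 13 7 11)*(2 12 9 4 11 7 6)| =7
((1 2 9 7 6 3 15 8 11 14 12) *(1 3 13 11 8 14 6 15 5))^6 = (1 12 7)(2 3 15)(5 14 9)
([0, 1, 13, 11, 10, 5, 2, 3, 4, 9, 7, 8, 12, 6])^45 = (13)(3 4)(7 8)(10 11)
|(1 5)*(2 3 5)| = 4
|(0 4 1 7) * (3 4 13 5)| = 7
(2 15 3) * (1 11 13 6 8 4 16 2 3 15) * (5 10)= [0, 11, 1, 3, 16, 10, 8, 7, 4, 9, 5, 13, 12, 6, 14, 15, 2]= (1 11 13 6 8 4 16 2)(5 10)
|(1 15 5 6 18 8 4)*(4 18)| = 10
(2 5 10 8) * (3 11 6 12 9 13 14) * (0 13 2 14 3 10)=(0 13 3 11 6 12 9 2 5)(8 14 10)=[13, 1, 5, 11, 4, 0, 12, 7, 14, 2, 8, 6, 9, 3, 10]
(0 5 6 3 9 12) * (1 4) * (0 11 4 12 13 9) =(0 5 6 3)(1 12 11 4)(9 13) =[5, 12, 2, 0, 1, 6, 3, 7, 8, 13, 10, 4, 11, 9]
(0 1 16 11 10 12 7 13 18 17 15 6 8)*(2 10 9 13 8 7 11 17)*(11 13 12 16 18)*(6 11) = (0 1 18 2 10 16 17 15 11 9 12 13 6 7 8) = [1, 18, 10, 3, 4, 5, 7, 8, 0, 12, 16, 9, 13, 6, 14, 11, 17, 15, 2]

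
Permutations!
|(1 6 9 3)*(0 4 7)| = 12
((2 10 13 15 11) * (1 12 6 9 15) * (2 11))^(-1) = ((1 12 6 9 15 2 10 13))^(-1) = (1 13 10 2 15 9 6 12)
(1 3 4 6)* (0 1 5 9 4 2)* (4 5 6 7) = (0 1 3 2)(4 7)(5 9) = [1, 3, 0, 2, 7, 9, 6, 4, 8, 5]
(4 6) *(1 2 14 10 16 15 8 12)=(1 2 14 10 16 15 8 12)(4 6)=[0, 2, 14, 3, 6, 5, 4, 7, 12, 9, 16, 11, 1, 13, 10, 8, 15]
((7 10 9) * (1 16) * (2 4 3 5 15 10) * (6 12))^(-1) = (1 16)(2 7 9 10 15 5 3 4)(6 12)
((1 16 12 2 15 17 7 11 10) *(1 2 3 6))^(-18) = (17)(1 12 6 16 3)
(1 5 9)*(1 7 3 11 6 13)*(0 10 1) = (0 10 1 5 9 7 3 11 6 13) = [10, 5, 2, 11, 4, 9, 13, 3, 8, 7, 1, 6, 12, 0]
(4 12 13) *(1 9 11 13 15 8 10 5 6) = (1 9 11 13 4 12 15 8 10 5 6) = [0, 9, 2, 3, 12, 6, 1, 7, 10, 11, 5, 13, 15, 4, 14, 8]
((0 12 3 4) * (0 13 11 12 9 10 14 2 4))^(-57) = (0 14 13 3 10 4 12 9 2 11)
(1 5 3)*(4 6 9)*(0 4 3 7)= (0 4 6 9 3 1 5 7)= [4, 5, 2, 1, 6, 7, 9, 0, 8, 3]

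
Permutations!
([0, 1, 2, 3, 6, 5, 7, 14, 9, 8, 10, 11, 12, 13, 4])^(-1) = [0, 1, 2, 3, 14, 5, 4, 6, 9, 8, 10, 11, 12, 13, 7]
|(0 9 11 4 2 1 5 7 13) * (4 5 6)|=|(0 9 11 5 7 13)(1 6 4 2)|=12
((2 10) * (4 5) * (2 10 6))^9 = (10)(2 6)(4 5)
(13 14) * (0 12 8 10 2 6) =[12, 1, 6, 3, 4, 5, 0, 7, 10, 9, 2, 11, 8, 14, 13] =(0 12 8 10 2 6)(13 14)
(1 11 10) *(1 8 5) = (1 11 10 8 5) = [0, 11, 2, 3, 4, 1, 6, 7, 5, 9, 8, 10]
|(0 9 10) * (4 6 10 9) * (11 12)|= 4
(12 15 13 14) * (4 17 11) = [0, 1, 2, 3, 17, 5, 6, 7, 8, 9, 10, 4, 15, 14, 12, 13, 16, 11] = (4 17 11)(12 15 13 14)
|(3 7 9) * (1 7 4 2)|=6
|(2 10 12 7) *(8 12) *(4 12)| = |(2 10 8 4 12 7)| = 6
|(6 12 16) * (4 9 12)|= |(4 9 12 16 6)|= 5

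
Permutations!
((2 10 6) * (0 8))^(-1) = ((0 8)(2 10 6))^(-1) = (0 8)(2 6 10)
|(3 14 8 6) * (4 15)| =|(3 14 8 6)(4 15)| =4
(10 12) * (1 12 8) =(1 12 10 8) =[0, 12, 2, 3, 4, 5, 6, 7, 1, 9, 8, 11, 10]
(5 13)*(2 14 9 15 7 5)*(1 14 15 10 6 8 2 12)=(1 14 9 10 6 8 2 15 7 5 13 12)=[0, 14, 15, 3, 4, 13, 8, 5, 2, 10, 6, 11, 1, 12, 9, 7]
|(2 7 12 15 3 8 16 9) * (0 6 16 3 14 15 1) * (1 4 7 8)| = 24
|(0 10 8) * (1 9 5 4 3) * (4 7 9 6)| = 12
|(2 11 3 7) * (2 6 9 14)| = 7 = |(2 11 3 7 6 9 14)|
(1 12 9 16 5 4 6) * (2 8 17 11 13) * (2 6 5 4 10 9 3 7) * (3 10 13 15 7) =[0, 12, 8, 3, 5, 13, 1, 2, 17, 16, 9, 15, 10, 6, 14, 7, 4, 11] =(1 12 10 9 16 4 5 13 6)(2 8 17 11 15 7)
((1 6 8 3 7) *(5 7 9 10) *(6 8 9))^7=((1 8 3 6 9 10 5 7))^7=(1 7 5 10 9 6 3 8)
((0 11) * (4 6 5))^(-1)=(0 11)(4 5 6)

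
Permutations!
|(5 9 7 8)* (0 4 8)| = |(0 4 8 5 9 7)| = 6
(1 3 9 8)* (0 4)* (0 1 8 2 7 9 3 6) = (0 4 1 6)(2 7 9) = [4, 6, 7, 3, 1, 5, 0, 9, 8, 2]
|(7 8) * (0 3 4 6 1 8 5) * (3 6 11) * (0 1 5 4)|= |(0 6 5 1 8 7 4 11 3)|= 9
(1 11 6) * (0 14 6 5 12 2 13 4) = (0 14 6 1 11 5 12 2 13 4) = [14, 11, 13, 3, 0, 12, 1, 7, 8, 9, 10, 5, 2, 4, 6]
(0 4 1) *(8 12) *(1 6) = [4, 0, 2, 3, 6, 5, 1, 7, 12, 9, 10, 11, 8] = (0 4 6 1)(8 12)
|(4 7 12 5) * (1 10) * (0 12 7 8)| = |(0 12 5 4 8)(1 10)| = 10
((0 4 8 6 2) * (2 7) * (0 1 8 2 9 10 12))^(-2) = ((0 4 2 1 8 6 7 9 10 12))^(-2) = (0 10 7 8 2)(1 4 12 9 6)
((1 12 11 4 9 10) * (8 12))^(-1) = (1 10 9 4 11 12 8)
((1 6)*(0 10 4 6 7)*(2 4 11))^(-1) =((0 10 11 2 4 6 1 7))^(-1) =(0 7 1 6 4 2 11 10)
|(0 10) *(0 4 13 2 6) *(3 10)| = |(0 3 10 4 13 2 6)| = 7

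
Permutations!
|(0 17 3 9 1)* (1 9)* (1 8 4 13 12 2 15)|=|(0 17 3 8 4 13 12 2 15 1)|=10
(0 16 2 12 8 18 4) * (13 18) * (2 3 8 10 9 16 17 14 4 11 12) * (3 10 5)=[17, 1, 2, 8, 0, 3, 6, 7, 13, 16, 9, 12, 5, 18, 4, 15, 10, 14, 11]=(0 17 14 4)(3 8 13 18 11 12 5)(9 16 10)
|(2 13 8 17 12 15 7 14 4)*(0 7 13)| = |(0 7 14 4 2)(8 17 12 15 13)| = 5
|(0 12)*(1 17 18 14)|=4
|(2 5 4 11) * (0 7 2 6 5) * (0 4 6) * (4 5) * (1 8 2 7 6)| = |(0 6 4 11)(1 8 2 5)| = 4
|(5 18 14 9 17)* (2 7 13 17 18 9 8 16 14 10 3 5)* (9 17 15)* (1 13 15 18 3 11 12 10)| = |(1 13 18)(2 7 15 9 3 5 17)(8 16 14)(10 11 12)| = 21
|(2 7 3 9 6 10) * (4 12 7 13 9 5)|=5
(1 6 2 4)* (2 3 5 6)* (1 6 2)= (2 4 6 3 5)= [0, 1, 4, 5, 6, 2, 3]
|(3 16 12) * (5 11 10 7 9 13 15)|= |(3 16 12)(5 11 10 7 9 13 15)|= 21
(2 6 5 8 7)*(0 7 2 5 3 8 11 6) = [7, 1, 0, 8, 4, 11, 3, 5, 2, 9, 10, 6] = (0 7 5 11 6 3 8 2)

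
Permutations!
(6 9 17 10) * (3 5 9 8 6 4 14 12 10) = (3 5 9 17)(4 14 12 10)(6 8) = [0, 1, 2, 5, 14, 9, 8, 7, 6, 17, 4, 11, 10, 13, 12, 15, 16, 3]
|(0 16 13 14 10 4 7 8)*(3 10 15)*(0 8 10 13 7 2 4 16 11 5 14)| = |(0 11 5 14 15 3 13)(2 4)(7 10 16)| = 42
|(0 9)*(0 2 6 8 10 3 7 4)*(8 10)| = 8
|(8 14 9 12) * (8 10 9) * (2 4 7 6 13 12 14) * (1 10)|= 11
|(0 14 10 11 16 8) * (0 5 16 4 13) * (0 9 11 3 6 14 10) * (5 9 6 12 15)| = 14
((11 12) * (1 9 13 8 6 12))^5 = (1 12 8 9 11 6 13)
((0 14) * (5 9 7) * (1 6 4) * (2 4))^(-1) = ((0 14)(1 6 2 4)(5 9 7))^(-1) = (0 14)(1 4 2 6)(5 7 9)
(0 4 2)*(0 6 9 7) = (0 4 2 6 9 7) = [4, 1, 6, 3, 2, 5, 9, 0, 8, 7]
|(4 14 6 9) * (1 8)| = 4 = |(1 8)(4 14 6 9)|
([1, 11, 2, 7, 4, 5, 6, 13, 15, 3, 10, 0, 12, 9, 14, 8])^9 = [0, 1, 2, 7, 4, 5, 6, 13, 15, 3, 10, 11, 12, 9, 14, 8]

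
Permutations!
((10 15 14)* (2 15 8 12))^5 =((2 15 14 10 8 12))^5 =(2 12 8 10 14 15)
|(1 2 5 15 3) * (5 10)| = 6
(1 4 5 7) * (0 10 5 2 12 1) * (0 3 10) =(1 4 2 12)(3 10 5 7) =[0, 4, 12, 10, 2, 7, 6, 3, 8, 9, 5, 11, 1]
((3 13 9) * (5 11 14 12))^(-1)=(3 9 13)(5 12 14 11)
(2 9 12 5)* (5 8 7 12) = (2 9 5)(7 12 8) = [0, 1, 9, 3, 4, 2, 6, 12, 7, 5, 10, 11, 8]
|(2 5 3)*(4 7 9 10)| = |(2 5 3)(4 7 9 10)| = 12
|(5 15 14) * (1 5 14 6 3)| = |(1 5 15 6 3)| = 5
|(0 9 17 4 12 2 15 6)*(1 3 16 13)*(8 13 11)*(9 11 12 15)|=|(0 11 8 13 1 3 16 12 2 9 17 4 15 6)|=14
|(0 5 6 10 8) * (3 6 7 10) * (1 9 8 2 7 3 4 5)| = 12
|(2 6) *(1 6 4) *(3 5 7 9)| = 4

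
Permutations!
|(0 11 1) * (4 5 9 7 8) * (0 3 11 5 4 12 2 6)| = |(0 5 9 7 8 12 2 6)(1 3 11)| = 24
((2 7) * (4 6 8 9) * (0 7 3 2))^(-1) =(0 7)(2 3)(4 9 8 6)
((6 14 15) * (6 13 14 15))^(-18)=(6 13)(14 15)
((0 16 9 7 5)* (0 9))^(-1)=(0 16)(5 7 9)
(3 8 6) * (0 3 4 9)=(0 3 8 6 4 9)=[3, 1, 2, 8, 9, 5, 4, 7, 6, 0]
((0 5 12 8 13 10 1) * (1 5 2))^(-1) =(0 1 2)(5 10 13 8 12)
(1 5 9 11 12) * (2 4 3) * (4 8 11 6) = (1 5 9 6 4 3 2 8 11 12) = [0, 5, 8, 2, 3, 9, 4, 7, 11, 6, 10, 12, 1]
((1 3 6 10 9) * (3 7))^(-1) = ((1 7 3 6 10 9))^(-1) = (1 9 10 6 3 7)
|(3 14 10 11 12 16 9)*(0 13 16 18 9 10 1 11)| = |(0 13 16 10)(1 11 12 18 9 3 14)| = 28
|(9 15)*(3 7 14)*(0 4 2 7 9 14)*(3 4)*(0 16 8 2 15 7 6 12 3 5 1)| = |(0 5 1)(2 6 12 3 9 7 16 8)(4 15 14)| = 24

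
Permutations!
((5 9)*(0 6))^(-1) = ((0 6)(5 9))^(-1) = (0 6)(5 9)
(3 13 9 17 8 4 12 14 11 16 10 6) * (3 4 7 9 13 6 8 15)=(3 6 4 12 14 11 16 10 8 7 9 17 15)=[0, 1, 2, 6, 12, 5, 4, 9, 7, 17, 8, 16, 14, 13, 11, 3, 10, 15]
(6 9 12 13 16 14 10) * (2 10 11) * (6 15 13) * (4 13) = (2 10 15 4 13 16 14 11)(6 9 12) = [0, 1, 10, 3, 13, 5, 9, 7, 8, 12, 15, 2, 6, 16, 11, 4, 14]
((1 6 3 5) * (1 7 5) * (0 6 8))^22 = (0 3 8 6 1)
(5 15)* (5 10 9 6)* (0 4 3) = (0 4 3)(5 15 10 9 6) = [4, 1, 2, 0, 3, 15, 5, 7, 8, 6, 9, 11, 12, 13, 14, 10]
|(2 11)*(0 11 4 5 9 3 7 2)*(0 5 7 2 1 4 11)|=15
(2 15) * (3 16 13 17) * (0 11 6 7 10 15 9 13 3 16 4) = (0 11 6 7 10 15 2 9 13 17 16 3 4) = [11, 1, 9, 4, 0, 5, 7, 10, 8, 13, 15, 6, 12, 17, 14, 2, 3, 16]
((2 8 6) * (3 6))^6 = ((2 8 3 6))^6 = (2 3)(6 8)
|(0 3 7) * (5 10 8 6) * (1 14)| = |(0 3 7)(1 14)(5 10 8 6)| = 12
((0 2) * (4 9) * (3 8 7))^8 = ((0 2)(3 8 7)(4 9))^8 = (9)(3 7 8)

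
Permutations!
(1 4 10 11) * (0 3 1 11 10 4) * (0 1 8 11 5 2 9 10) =(0 3 8 11 5 2 9 10) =[3, 1, 9, 8, 4, 2, 6, 7, 11, 10, 0, 5]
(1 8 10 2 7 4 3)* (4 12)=(1 8 10 2 7 12 4 3)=[0, 8, 7, 1, 3, 5, 6, 12, 10, 9, 2, 11, 4]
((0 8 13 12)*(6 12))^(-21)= (0 12 6 13 8)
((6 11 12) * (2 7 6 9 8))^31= ((2 7 6 11 12 9 8))^31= (2 11 8 6 9 7 12)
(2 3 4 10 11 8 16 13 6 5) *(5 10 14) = [0, 1, 3, 4, 14, 2, 10, 7, 16, 9, 11, 8, 12, 6, 5, 15, 13] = (2 3 4 14 5)(6 10 11 8 16 13)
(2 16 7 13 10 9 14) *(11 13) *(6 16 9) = (2 9 14)(6 16 7 11 13 10) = [0, 1, 9, 3, 4, 5, 16, 11, 8, 14, 6, 13, 12, 10, 2, 15, 7]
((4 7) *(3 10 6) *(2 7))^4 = (2 7 4)(3 10 6)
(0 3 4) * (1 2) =(0 3 4)(1 2) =[3, 2, 1, 4, 0]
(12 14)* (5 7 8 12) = [0, 1, 2, 3, 4, 7, 6, 8, 12, 9, 10, 11, 14, 13, 5] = (5 7 8 12 14)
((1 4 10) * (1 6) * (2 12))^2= ((1 4 10 6)(2 12))^2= (12)(1 10)(4 6)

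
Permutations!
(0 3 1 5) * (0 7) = [3, 5, 2, 1, 4, 7, 6, 0] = (0 3 1 5 7)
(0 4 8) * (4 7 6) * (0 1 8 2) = [7, 8, 0, 3, 2, 5, 4, 6, 1] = (0 7 6 4 2)(1 8)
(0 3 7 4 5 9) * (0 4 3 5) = (0 5 9 4)(3 7) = [5, 1, 2, 7, 0, 9, 6, 3, 8, 4]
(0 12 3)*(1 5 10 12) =(0 1 5 10 12 3) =[1, 5, 2, 0, 4, 10, 6, 7, 8, 9, 12, 11, 3]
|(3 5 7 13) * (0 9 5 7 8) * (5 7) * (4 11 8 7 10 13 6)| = |(0 9 10 13 3 5 7 6 4 11 8)| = 11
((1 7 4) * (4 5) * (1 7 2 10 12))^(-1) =(1 12 10 2)(4 5 7)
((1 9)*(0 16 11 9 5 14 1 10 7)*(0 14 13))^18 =((0 16 11 9 10 7 14 1 5 13))^18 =(0 5 14 10 11)(1 7 9 16 13)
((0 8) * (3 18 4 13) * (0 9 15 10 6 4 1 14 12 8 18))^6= (0 9 3 8 13 12 4 14 6 1 10 18 15)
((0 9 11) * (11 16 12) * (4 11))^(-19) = (0 11 4 12 16 9)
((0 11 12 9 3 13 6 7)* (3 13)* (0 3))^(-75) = (0 6 12 3 13 11 7 9)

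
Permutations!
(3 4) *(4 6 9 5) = (3 6 9 5 4) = [0, 1, 2, 6, 3, 4, 9, 7, 8, 5]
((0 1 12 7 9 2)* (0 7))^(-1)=((0 1 12)(2 7 9))^(-1)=(0 12 1)(2 9 7)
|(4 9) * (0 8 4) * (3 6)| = 4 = |(0 8 4 9)(3 6)|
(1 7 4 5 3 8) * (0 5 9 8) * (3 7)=[5, 3, 2, 0, 9, 7, 6, 4, 1, 8]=(0 5 7 4 9 8 1 3)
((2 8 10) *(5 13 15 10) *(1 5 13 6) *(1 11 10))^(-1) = (1 15 13 8 2 10 11 6 5)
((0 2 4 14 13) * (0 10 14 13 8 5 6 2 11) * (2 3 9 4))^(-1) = ((0 11)(3 9 4 13 10 14 8 5 6))^(-1) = (0 11)(3 6 5 8 14 10 13 4 9)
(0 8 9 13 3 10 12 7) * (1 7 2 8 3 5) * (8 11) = [3, 7, 11, 10, 4, 1, 6, 0, 9, 13, 12, 8, 2, 5] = (0 3 10 12 2 11 8 9 13 5 1 7)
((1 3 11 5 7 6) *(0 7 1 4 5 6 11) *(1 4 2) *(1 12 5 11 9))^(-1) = (0 3 1 9 7)(2 6 11 4 5 12)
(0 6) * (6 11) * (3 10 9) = [11, 1, 2, 10, 4, 5, 0, 7, 8, 3, 9, 6] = (0 11 6)(3 10 9)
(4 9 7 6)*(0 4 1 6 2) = (0 4 9 7 2)(1 6) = [4, 6, 0, 3, 9, 5, 1, 2, 8, 7]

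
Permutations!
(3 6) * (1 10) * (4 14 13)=(1 10)(3 6)(4 14 13)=[0, 10, 2, 6, 14, 5, 3, 7, 8, 9, 1, 11, 12, 4, 13]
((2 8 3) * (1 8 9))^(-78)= ((1 8 3 2 9))^(-78)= (1 3 9 8 2)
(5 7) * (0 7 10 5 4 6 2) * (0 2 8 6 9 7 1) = (0 1)(4 9 7)(5 10)(6 8) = [1, 0, 2, 3, 9, 10, 8, 4, 6, 7, 5]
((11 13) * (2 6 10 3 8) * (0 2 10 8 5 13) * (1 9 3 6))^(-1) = (0 11 13 5 3 9 1 2)(6 10 8)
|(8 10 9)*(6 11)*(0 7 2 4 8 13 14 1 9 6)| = |(0 7 2 4 8 10 6 11)(1 9 13 14)| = 8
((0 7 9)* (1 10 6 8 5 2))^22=((0 7 9)(1 10 6 8 5 2))^22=(0 7 9)(1 5 6)(2 8 10)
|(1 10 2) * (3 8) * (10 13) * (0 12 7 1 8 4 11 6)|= |(0 12 7 1 13 10 2 8 3 4 11 6)|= 12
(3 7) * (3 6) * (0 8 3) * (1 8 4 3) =(0 4 3 7 6)(1 8) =[4, 8, 2, 7, 3, 5, 0, 6, 1]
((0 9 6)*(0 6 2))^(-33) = ((0 9 2))^(-33) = (9)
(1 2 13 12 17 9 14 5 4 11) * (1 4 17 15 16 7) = (1 2 13 12 15 16 7)(4 11)(5 17 9 14) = [0, 2, 13, 3, 11, 17, 6, 1, 8, 14, 10, 4, 15, 12, 5, 16, 7, 9]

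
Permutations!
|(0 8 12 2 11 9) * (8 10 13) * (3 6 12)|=10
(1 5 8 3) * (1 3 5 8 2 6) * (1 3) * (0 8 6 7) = (0 8 5 2 7)(1 6 3) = [8, 6, 7, 1, 4, 2, 3, 0, 5]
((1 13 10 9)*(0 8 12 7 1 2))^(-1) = ((0 8 12 7 1 13 10 9 2))^(-1) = (0 2 9 10 13 1 7 12 8)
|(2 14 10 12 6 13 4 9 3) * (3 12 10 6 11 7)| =|(2 14 6 13 4 9 12 11 7 3)| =10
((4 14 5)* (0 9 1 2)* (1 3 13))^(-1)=(0 2 1 13 3 9)(4 5 14)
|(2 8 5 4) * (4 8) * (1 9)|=|(1 9)(2 4)(5 8)|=2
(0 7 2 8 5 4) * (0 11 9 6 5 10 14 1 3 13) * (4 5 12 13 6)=(0 7 2 8 10 14 1 3 6 12 13)(4 11 9)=[7, 3, 8, 6, 11, 5, 12, 2, 10, 4, 14, 9, 13, 0, 1]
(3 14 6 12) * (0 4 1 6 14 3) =(14)(0 4 1 6 12) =[4, 6, 2, 3, 1, 5, 12, 7, 8, 9, 10, 11, 0, 13, 14]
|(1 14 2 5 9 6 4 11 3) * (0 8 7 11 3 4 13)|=|(0 8 7 11 4 3 1 14 2 5 9 6 13)|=13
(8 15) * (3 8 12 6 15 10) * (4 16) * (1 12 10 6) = (1 12)(3 8 6 15 10)(4 16) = [0, 12, 2, 8, 16, 5, 15, 7, 6, 9, 3, 11, 1, 13, 14, 10, 4]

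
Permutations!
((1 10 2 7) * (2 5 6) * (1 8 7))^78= (1 6 10 2 5)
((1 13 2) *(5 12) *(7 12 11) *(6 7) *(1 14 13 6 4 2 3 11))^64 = ((1 6 7 12 5)(2 14 13 3 11 4))^64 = (1 5 12 7 6)(2 11 13)(3 14 4)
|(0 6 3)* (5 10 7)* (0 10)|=6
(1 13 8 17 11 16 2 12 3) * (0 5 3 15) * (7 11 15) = (0 5 3 1 13 8 17 15)(2 12 7 11 16) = [5, 13, 12, 1, 4, 3, 6, 11, 17, 9, 10, 16, 7, 8, 14, 0, 2, 15]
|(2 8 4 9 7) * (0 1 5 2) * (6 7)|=9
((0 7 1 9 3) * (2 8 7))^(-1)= ((0 2 8 7 1 9 3))^(-1)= (0 3 9 1 7 8 2)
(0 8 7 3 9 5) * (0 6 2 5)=[8, 1, 5, 9, 4, 6, 2, 3, 7, 0]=(0 8 7 3 9)(2 5 6)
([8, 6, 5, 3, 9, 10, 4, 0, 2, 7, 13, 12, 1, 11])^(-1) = (0 7 9 4 6 1 12 11 13 10 5 2 8)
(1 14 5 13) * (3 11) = (1 14 5 13)(3 11) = [0, 14, 2, 11, 4, 13, 6, 7, 8, 9, 10, 3, 12, 1, 5]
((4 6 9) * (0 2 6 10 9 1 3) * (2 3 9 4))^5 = (0 3)(1 9 2 6)(4 10) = ((0 3)(1 9 2 6)(4 10))^5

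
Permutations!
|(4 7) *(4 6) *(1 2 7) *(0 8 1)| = 7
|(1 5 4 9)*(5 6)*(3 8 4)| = 7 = |(1 6 5 3 8 4 9)|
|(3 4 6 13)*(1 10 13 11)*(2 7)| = 14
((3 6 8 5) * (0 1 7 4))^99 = ((0 1 7 4)(3 6 8 5))^99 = (0 4 7 1)(3 5 8 6)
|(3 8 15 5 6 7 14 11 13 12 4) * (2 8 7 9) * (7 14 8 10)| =24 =|(2 10 7 8 15 5 6 9)(3 14 11 13 12 4)|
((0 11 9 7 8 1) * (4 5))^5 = (0 1 8 7 9 11)(4 5)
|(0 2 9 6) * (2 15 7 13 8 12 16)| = |(0 15 7 13 8 12 16 2 9 6)| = 10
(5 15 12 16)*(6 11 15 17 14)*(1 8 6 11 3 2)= (1 8 6 3 2)(5 17 14 11 15 12 16)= [0, 8, 1, 2, 4, 17, 3, 7, 6, 9, 10, 15, 16, 13, 11, 12, 5, 14]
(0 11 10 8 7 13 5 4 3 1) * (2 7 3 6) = (0 11 10 8 3 1)(2 7 13 5 4 6) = [11, 0, 7, 1, 6, 4, 2, 13, 3, 9, 8, 10, 12, 5]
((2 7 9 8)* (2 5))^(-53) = (2 9 5 7 8)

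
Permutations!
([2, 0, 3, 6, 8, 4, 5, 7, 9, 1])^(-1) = (0 1 9 8 4 5 6 3 2)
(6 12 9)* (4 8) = (4 8)(6 12 9) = [0, 1, 2, 3, 8, 5, 12, 7, 4, 6, 10, 11, 9]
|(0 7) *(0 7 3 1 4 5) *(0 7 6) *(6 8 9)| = 9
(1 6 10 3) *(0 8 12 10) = (0 8 12 10 3 1 6) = [8, 6, 2, 1, 4, 5, 0, 7, 12, 9, 3, 11, 10]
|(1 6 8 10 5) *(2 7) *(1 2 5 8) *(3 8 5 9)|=|(1 6)(2 7 9 3 8 10 5)|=14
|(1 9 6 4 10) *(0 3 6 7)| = 8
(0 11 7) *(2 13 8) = (0 11 7)(2 13 8) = [11, 1, 13, 3, 4, 5, 6, 0, 2, 9, 10, 7, 12, 8]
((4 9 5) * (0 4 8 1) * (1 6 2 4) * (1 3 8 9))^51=((0 3 8 6 2 4 1)(5 9))^51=(0 8 2 1 3 6 4)(5 9)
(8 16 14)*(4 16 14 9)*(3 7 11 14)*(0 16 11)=(0 16 9 4 11 14 8 3 7)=[16, 1, 2, 7, 11, 5, 6, 0, 3, 4, 10, 14, 12, 13, 8, 15, 9]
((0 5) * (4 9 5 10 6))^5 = (0 5 9 4 6 10)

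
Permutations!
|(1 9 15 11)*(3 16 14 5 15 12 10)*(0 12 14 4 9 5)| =|(0 12 10 3 16 4 9 14)(1 5 15 11)| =8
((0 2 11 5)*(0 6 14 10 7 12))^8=(0 12 7 10 14 6 5 11 2)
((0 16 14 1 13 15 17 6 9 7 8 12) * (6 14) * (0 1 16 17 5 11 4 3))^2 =(0 14 6 7 12 13 5 4)(1 15 11 3 17 16 9 8)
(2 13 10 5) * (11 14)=(2 13 10 5)(11 14)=[0, 1, 13, 3, 4, 2, 6, 7, 8, 9, 5, 14, 12, 10, 11]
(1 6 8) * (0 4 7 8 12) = (0 4 7 8 1 6 12) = [4, 6, 2, 3, 7, 5, 12, 8, 1, 9, 10, 11, 0]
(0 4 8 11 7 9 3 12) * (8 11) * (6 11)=[4, 1, 2, 12, 6, 5, 11, 9, 8, 3, 10, 7, 0]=(0 4 6 11 7 9 3 12)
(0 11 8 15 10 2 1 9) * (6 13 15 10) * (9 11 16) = (0 16 9)(1 11 8 10 2)(6 13 15) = [16, 11, 1, 3, 4, 5, 13, 7, 10, 0, 2, 8, 12, 15, 14, 6, 9]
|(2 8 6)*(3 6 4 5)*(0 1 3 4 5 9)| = |(0 1 3 6 2 8 5 4 9)| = 9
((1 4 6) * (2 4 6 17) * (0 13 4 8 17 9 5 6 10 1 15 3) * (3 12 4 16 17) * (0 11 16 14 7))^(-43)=(0 13 14 7)(1 10)(2 17 16 11 3 8)(4 12 15 6 5 9)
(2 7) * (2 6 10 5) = [0, 1, 7, 3, 4, 2, 10, 6, 8, 9, 5] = (2 7 6 10 5)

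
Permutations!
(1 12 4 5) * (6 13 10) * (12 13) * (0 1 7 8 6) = [1, 13, 2, 3, 5, 7, 12, 8, 6, 9, 0, 11, 4, 10] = (0 1 13 10)(4 5 7 8 6 12)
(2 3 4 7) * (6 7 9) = (2 3 4 9 6 7) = [0, 1, 3, 4, 9, 5, 7, 2, 8, 6]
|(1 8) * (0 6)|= 2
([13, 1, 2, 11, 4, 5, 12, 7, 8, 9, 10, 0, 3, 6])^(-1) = (0 11 3 12 6 13)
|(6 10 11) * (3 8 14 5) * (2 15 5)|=6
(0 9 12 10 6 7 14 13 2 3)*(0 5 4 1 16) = (0 9 12 10 6 7 14 13 2 3 5 4 1 16) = [9, 16, 3, 5, 1, 4, 7, 14, 8, 12, 6, 11, 10, 2, 13, 15, 0]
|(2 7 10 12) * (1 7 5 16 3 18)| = 9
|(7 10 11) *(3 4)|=6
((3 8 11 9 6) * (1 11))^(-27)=(1 6)(3 11)(8 9)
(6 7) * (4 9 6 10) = (4 9 6 7 10) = [0, 1, 2, 3, 9, 5, 7, 10, 8, 6, 4]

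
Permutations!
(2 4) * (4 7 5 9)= (2 7 5 9 4)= [0, 1, 7, 3, 2, 9, 6, 5, 8, 4]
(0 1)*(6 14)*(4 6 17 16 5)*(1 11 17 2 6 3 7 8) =(0 11 17 16 5 4 3 7 8 1)(2 6 14) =[11, 0, 6, 7, 3, 4, 14, 8, 1, 9, 10, 17, 12, 13, 2, 15, 5, 16]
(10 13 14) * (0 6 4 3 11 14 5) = (0 6 4 3 11 14 10 13 5) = [6, 1, 2, 11, 3, 0, 4, 7, 8, 9, 13, 14, 12, 5, 10]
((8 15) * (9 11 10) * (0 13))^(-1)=(0 13)(8 15)(9 10 11)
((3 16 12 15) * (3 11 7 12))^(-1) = (3 16)(7 11 15 12)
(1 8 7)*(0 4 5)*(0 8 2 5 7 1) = (0 4 7)(1 2 5 8) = [4, 2, 5, 3, 7, 8, 6, 0, 1]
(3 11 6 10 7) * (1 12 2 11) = [0, 12, 11, 1, 4, 5, 10, 3, 8, 9, 7, 6, 2] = (1 12 2 11 6 10 7 3)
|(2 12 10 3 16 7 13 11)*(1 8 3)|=10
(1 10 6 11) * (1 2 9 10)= (2 9 10 6 11)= [0, 1, 9, 3, 4, 5, 11, 7, 8, 10, 6, 2]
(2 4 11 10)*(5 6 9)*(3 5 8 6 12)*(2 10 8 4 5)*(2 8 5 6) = [0, 1, 6, 8, 11, 12, 9, 7, 2, 4, 10, 5, 3] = (2 6 9 4 11 5 12 3 8)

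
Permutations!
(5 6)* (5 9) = (5 6 9) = [0, 1, 2, 3, 4, 6, 9, 7, 8, 5]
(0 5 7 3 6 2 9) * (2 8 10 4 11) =(0 5 7 3 6 8 10 4 11 2 9) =[5, 1, 9, 6, 11, 7, 8, 3, 10, 0, 4, 2]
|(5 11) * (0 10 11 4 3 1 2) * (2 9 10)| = 14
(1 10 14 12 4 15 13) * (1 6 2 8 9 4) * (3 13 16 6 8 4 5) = (1 10 14 12)(2 4 15 16 6)(3 13 8 9 5) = [0, 10, 4, 13, 15, 3, 2, 7, 9, 5, 14, 11, 1, 8, 12, 16, 6]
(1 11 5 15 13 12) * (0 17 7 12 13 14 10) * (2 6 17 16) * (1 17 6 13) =(0 16 2 13 1 11 5 15 14 10)(7 12 17) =[16, 11, 13, 3, 4, 15, 6, 12, 8, 9, 0, 5, 17, 1, 10, 14, 2, 7]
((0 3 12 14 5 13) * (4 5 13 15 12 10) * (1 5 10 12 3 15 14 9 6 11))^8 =((0 15 3 12 9 6 11 1 5 14 13)(4 10))^8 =(0 5 6 3 13 1 9 15 14 11 12)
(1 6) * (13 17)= (1 6)(13 17)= [0, 6, 2, 3, 4, 5, 1, 7, 8, 9, 10, 11, 12, 17, 14, 15, 16, 13]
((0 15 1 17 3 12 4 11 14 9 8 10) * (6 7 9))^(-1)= ((0 15 1 17 3 12 4 11 14 6 7 9 8 10))^(-1)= (0 10 8 9 7 6 14 11 4 12 3 17 1 15)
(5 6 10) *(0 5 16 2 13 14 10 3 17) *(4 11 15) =(0 5 6 3 17)(2 13 14 10 16)(4 11 15) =[5, 1, 13, 17, 11, 6, 3, 7, 8, 9, 16, 15, 12, 14, 10, 4, 2, 0]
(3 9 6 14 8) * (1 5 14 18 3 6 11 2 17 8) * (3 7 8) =[0, 5, 17, 9, 4, 14, 18, 8, 6, 11, 10, 2, 12, 13, 1, 15, 16, 3, 7] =(1 5 14)(2 17 3 9 11)(6 18 7 8)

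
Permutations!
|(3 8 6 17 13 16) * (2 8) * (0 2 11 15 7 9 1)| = |(0 2 8 6 17 13 16 3 11 15 7 9 1)| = 13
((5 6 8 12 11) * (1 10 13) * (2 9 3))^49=(1 10 13)(2 9 3)(5 11 12 8 6)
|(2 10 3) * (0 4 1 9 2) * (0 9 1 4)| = 4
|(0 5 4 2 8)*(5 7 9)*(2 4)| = |(0 7 9 5 2 8)| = 6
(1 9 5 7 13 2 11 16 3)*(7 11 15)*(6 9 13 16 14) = (1 13 2 15 7 16 3)(5 11 14 6 9) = [0, 13, 15, 1, 4, 11, 9, 16, 8, 5, 10, 14, 12, 2, 6, 7, 3]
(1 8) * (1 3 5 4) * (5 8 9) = (1 9 5 4)(3 8) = [0, 9, 2, 8, 1, 4, 6, 7, 3, 5]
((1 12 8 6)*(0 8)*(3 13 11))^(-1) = ((0 8 6 1 12)(3 13 11))^(-1) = (0 12 1 6 8)(3 11 13)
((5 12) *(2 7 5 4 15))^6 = (15)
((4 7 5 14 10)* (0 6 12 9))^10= ((0 6 12 9)(4 7 5 14 10))^10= (14)(0 12)(6 9)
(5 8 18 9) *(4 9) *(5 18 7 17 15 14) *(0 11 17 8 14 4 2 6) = [11, 1, 6, 3, 9, 14, 0, 8, 7, 18, 10, 17, 12, 13, 5, 4, 16, 15, 2] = (0 11 17 15 4 9 18 2 6)(5 14)(7 8)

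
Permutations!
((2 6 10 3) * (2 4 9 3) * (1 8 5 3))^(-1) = (1 9 4 3 5 8)(2 10 6)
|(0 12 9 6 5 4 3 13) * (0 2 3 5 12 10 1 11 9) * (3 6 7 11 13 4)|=21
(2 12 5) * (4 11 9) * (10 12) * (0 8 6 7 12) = (0 8 6 7 12 5 2 10)(4 11 9) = [8, 1, 10, 3, 11, 2, 7, 12, 6, 4, 0, 9, 5]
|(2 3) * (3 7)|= |(2 7 3)|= 3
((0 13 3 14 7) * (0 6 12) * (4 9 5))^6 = (0 12 6 7 14 3 13)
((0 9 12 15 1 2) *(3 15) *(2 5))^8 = (15)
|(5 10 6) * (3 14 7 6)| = 6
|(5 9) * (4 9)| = |(4 9 5)| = 3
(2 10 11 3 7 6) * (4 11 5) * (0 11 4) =(0 11 3 7 6 2 10 5) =[11, 1, 10, 7, 4, 0, 2, 6, 8, 9, 5, 3]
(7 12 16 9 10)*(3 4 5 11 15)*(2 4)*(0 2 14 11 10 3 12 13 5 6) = [2, 1, 4, 14, 6, 10, 0, 13, 8, 3, 7, 15, 16, 5, 11, 12, 9] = (0 2 4 6)(3 14 11 15 12 16 9)(5 10 7 13)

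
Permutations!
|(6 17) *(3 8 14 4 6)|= |(3 8 14 4 6 17)|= 6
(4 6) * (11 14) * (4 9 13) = (4 6 9 13)(11 14) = [0, 1, 2, 3, 6, 5, 9, 7, 8, 13, 10, 14, 12, 4, 11]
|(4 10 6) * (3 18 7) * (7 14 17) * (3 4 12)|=|(3 18 14 17 7 4 10 6 12)|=9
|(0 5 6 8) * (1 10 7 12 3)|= |(0 5 6 8)(1 10 7 12 3)|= 20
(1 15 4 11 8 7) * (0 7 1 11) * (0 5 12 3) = (0 7 11 8 1 15 4 5 12 3) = [7, 15, 2, 0, 5, 12, 6, 11, 1, 9, 10, 8, 3, 13, 14, 4]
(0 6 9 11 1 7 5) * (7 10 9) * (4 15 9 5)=(0 6 7 4 15 9 11 1 10 5)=[6, 10, 2, 3, 15, 0, 7, 4, 8, 11, 5, 1, 12, 13, 14, 9]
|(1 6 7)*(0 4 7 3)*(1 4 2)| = 10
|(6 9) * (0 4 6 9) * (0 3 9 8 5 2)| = |(0 4 6 3 9 8 5 2)| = 8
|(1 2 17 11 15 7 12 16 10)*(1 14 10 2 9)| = 14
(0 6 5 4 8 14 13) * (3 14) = (0 6 5 4 8 3 14 13) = [6, 1, 2, 14, 8, 4, 5, 7, 3, 9, 10, 11, 12, 0, 13]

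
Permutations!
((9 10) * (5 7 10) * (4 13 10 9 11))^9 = ((4 13 10 11)(5 7 9))^9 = (4 13 10 11)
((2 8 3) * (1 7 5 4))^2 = ((1 7 5 4)(2 8 3))^2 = (1 5)(2 3 8)(4 7)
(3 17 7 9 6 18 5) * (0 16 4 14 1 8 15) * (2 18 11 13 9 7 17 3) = (0 16 4 14 1 8 15)(2 18 5)(6 11 13 9) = [16, 8, 18, 3, 14, 2, 11, 7, 15, 6, 10, 13, 12, 9, 1, 0, 4, 17, 5]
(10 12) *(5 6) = (5 6)(10 12) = [0, 1, 2, 3, 4, 6, 5, 7, 8, 9, 12, 11, 10]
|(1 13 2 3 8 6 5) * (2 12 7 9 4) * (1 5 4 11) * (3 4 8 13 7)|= |(1 7 9 11)(2 4)(3 13 12)(6 8)|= 12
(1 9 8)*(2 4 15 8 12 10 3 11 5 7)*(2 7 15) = (1 9 12 10 3 11 5 15 8)(2 4) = [0, 9, 4, 11, 2, 15, 6, 7, 1, 12, 3, 5, 10, 13, 14, 8]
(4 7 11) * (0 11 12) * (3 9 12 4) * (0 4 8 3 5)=[11, 1, 2, 9, 7, 0, 6, 8, 3, 12, 10, 5, 4]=(0 11 5)(3 9 12 4 7 8)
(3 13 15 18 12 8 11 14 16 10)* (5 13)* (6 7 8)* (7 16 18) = (3 5 13 15 7 8 11 14 18 12 6 16 10) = [0, 1, 2, 5, 4, 13, 16, 8, 11, 9, 3, 14, 6, 15, 18, 7, 10, 17, 12]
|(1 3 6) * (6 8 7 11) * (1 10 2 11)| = |(1 3 8 7)(2 11 6 10)| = 4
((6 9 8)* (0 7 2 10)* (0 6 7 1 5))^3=(2 9)(6 7)(8 10)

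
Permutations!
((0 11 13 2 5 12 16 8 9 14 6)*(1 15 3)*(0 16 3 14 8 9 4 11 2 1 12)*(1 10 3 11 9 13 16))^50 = (0 5 2)(1 14)(3 11 13)(4 8 9)(6 15)(10 12 16)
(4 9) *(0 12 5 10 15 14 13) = (0 12 5 10 15 14 13)(4 9) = [12, 1, 2, 3, 9, 10, 6, 7, 8, 4, 15, 11, 5, 0, 13, 14]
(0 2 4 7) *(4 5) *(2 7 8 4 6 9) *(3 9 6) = (0 7)(2 5 3 9)(4 8) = [7, 1, 5, 9, 8, 3, 6, 0, 4, 2]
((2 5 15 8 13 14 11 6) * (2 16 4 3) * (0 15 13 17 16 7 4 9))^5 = ((0 15 8 17 16 9)(2 5 13 14 11 6 7 4 3))^5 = (0 9 16 17 8 15)(2 6 5 7 13 4 14 3 11)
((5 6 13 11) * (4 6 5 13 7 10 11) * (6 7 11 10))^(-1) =((4 7 6 11 13))^(-1) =(4 13 11 6 7)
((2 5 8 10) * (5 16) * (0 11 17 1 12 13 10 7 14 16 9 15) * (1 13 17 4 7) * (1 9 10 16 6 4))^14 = (0 12 16 9 11 17 5 15 1 13 8)(4 14)(6 7)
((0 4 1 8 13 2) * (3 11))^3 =(0 8)(1 2)(3 11)(4 13)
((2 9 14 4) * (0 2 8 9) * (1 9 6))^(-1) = ((0 2)(1 9 14 4 8 6))^(-1) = (0 2)(1 6 8 4 14 9)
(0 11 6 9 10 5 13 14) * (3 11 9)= [9, 1, 2, 11, 4, 13, 3, 7, 8, 10, 5, 6, 12, 14, 0]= (0 9 10 5 13 14)(3 11 6)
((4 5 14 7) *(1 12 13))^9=(4 5 14 7)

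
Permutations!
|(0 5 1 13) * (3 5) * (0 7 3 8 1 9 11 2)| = 10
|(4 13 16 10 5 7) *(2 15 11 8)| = 12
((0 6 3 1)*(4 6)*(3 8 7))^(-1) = ((0 4 6 8 7 3 1))^(-1) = (0 1 3 7 8 6 4)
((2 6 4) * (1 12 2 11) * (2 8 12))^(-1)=(1 11 4 6 2)(8 12)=((1 2 6 4 11)(8 12))^(-1)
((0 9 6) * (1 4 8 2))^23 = (0 6 9)(1 2 8 4)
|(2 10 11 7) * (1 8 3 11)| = 7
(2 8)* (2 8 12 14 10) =(2 12 14 10) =[0, 1, 12, 3, 4, 5, 6, 7, 8, 9, 2, 11, 14, 13, 10]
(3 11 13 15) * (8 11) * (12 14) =[0, 1, 2, 8, 4, 5, 6, 7, 11, 9, 10, 13, 14, 15, 12, 3] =(3 8 11 13 15)(12 14)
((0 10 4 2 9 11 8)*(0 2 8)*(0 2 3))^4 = (0 3 8 4 10)(2 9 11)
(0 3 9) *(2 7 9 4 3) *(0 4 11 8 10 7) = (0 2)(3 11 8 10 7 9 4) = [2, 1, 0, 11, 3, 5, 6, 9, 10, 4, 7, 8]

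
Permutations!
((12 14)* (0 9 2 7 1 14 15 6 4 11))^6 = (0 12 9 15 2 6 7 4 1 11 14)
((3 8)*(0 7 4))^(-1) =(0 4 7)(3 8)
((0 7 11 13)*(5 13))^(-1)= (0 13 5 11 7)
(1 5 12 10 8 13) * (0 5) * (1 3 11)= (0 5 12 10 8 13 3 11 1)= [5, 0, 2, 11, 4, 12, 6, 7, 13, 9, 8, 1, 10, 3]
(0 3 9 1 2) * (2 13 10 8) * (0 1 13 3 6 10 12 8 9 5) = (0 6 10 9 13 12 8 2 1 3 5) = [6, 3, 1, 5, 4, 0, 10, 7, 2, 13, 9, 11, 8, 12]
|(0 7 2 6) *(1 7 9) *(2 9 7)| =6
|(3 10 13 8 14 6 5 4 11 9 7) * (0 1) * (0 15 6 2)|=|(0 1 15 6 5 4 11 9 7 3 10 13 8 14 2)|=15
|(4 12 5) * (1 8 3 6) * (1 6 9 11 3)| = 6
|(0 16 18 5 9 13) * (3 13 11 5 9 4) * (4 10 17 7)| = 12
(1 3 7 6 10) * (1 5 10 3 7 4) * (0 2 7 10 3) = (0 2 7 6)(1 10 5 3 4) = [2, 10, 7, 4, 1, 3, 0, 6, 8, 9, 5]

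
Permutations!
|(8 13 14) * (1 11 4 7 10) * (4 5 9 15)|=24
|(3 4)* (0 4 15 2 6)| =|(0 4 3 15 2 6)| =6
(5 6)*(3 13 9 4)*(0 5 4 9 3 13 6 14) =(0 5 14)(3 6 4 13) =[5, 1, 2, 6, 13, 14, 4, 7, 8, 9, 10, 11, 12, 3, 0]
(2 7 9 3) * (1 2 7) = (1 2)(3 7 9) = [0, 2, 1, 7, 4, 5, 6, 9, 8, 3]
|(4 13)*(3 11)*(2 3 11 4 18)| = |(2 3 4 13 18)| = 5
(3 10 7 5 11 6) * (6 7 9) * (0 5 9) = (0 5 11 7 9 6 3 10) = [5, 1, 2, 10, 4, 11, 3, 9, 8, 6, 0, 7]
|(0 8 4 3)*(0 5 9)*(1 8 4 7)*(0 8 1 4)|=6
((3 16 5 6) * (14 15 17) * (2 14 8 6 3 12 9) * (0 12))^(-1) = ((0 12 9 2 14 15 17 8 6)(3 16 5))^(-1) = (0 6 8 17 15 14 2 9 12)(3 5 16)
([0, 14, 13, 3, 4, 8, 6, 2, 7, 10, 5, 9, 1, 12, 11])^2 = [0, 11, 12, 3, 4, 7, 6, 13, 2, 5, 8, 10, 14, 1, 9]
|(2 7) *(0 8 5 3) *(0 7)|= |(0 8 5 3 7 2)|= 6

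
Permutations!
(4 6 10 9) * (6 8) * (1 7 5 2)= (1 7 5 2)(4 8 6 10 9)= [0, 7, 1, 3, 8, 2, 10, 5, 6, 4, 9]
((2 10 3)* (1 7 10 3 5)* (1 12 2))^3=((1 7 10 5 12 2 3))^3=(1 5 3 10 2 7 12)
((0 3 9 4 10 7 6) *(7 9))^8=(4 9 10)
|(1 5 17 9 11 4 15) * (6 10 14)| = 21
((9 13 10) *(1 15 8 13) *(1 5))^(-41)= ((1 15 8 13 10 9 5))^(-41)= (1 15 8 13 10 9 5)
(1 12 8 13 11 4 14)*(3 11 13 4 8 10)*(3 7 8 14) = (1 12 10 7 8 4 3 11 14) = [0, 12, 2, 11, 3, 5, 6, 8, 4, 9, 7, 14, 10, 13, 1]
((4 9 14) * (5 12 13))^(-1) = ((4 9 14)(5 12 13))^(-1) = (4 14 9)(5 13 12)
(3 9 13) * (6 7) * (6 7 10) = (3 9 13)(6 10) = [0, 1, 2, 9, 4, 5, 10, 7, 8, 13, 6, 11, 12, 3]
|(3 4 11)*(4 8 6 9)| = 6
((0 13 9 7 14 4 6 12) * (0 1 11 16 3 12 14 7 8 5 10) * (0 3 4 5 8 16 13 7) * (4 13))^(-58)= (1 5 11 10 4 3 6 12 14)(9 13 16)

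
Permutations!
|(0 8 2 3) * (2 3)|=3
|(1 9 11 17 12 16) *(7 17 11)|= 6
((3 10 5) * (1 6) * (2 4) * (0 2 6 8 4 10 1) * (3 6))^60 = (10)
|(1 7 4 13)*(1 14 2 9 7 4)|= 7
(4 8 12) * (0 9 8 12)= (0 9 8)(4 12)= [9, 1, 2, 3, 12, 5, 6, 7, 0, 8, 10, 11, 4]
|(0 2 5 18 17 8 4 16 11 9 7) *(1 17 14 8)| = |(0 2 5 18 14 8 4 16 11 9 7)(1 17)| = 22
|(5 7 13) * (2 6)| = 6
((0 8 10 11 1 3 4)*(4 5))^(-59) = (0 3 10 4 1 8 5 11)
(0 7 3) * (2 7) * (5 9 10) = (0 2 7 3)(5 9 10) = [2, 1, 7, 0, 4, 9, 6, 3, 8, 10, 5]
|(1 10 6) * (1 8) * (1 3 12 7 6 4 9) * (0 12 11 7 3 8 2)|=28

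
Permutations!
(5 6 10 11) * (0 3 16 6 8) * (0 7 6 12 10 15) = [3, 1, 2, 16, 4, 8, 15, 6, 7, 9, 11, 5, 10, 13, 14, 0, 12] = (0 3 16 12 10 11 5 8 7 6 15)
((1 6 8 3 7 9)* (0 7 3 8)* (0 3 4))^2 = (0 9 6 4 7 1 3) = ((0 7 9 1 6 3 4))^2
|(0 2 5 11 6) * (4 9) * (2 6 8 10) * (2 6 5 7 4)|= |(0 5 11 8 10 6)(2 7 4 9)|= 12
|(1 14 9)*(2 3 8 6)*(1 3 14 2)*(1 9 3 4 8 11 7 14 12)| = 12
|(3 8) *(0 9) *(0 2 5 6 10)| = |(0 9 2 5 6 10)(3 8)| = 6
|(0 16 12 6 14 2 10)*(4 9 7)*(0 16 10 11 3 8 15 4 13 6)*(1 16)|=55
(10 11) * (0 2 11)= (0 2 11 10)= [2, 1, 11, 3, 4, 5, 6, 7, 8, 9, 0, 10]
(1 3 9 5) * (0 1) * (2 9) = (0 1 3 2 9 5) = [1, 3, 9, 2, 4, 0, 6, 7, 8, 5]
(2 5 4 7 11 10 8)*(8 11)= (2 5 4 7 8)(10 11)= [0, 1, 5, 3, 7, 4, 6, 8, 2, 9, 11, 10]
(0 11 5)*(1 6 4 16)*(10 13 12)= [11, 6, 2, 3, 16, 0, 4, 7, 8, 9, 13, 5, 10, 12, 14, 15, 1]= (0 11 5)(1 6 4 16)(10 13 12)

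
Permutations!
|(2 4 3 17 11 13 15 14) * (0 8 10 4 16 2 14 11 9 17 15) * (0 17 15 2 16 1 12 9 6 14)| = |(0 8 10 4 3 2 1 12 9 15 11 13 17 6 14)| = 15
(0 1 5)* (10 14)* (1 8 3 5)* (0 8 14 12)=(0 14 10 12)(3 5 8)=[14, 1, 2, 5, 4, 8, 6, 7, 3, 9, 12, 11, 0, 13, 10]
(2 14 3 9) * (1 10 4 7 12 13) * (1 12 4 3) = (1 10 3 9 2 14)(4 7)(12 13) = [0, 10, 14, 9, 7, 5, 6, 4, 8, 2, 3, 11, 13, 12, 1]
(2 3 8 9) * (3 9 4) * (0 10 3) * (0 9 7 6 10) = (2 7 6 10 3 8 4 9) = [0, 1, 7, 8, 9, 5, 10, 6, 4, 2, 3]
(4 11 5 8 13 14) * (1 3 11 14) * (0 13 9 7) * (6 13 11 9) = [11, 3, 2, 9, 14, 8, 13, 0, 6, 7, 10, 5, 12, 1, 4] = (0 11 5 8 6 13 1 3 9 7)(4 14)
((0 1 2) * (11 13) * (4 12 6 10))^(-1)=(0 2 1)(4 10 6 12)(11 13)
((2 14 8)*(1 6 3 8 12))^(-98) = (14)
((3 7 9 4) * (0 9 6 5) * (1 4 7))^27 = ((0 9 7 6 5)(1 4 3))^27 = (0 7 5 9 6)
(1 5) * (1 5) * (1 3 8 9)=[0, 3, 2, 8, 4, 5, 6, 7, 9, 1]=(1 3 8 9)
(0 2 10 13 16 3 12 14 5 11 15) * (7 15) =(0 2 10 13 16 3 12 14 5 11 7 15) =[2, 1, 10, 12, 4, 11, 6, 15, 8, 9, 13, 7, 14, 16, 5, 0, 3]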